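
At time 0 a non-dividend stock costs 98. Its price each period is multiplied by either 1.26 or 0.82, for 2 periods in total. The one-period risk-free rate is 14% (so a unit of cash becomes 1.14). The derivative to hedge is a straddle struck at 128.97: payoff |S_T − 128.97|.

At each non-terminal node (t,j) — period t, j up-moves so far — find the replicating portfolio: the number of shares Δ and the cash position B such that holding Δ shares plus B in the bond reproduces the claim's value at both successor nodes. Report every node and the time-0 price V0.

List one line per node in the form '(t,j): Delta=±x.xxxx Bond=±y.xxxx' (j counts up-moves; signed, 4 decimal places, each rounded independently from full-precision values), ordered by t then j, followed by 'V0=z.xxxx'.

(0,0): Delta=-0.2125 Bond=43.7243
(1,0): Delta=-1.0000 Bond=113.1316
(1,1): Delta=-0.0203 Bond=26.1135
V0=22.9022

Since d<R<u, set p* = (R−d)/(u−d) = 0.7273; price each node as the discounted p*-expectation of its children.
Payoff layer (t=2): V(2,0)=63.0748, V(2,1)=27.7164, V(2,2)=26.6148
Node (1,0) S=80.3600: V=(p*·27.7164+(1−p*)·63.0748)/1.14=32.7716; Δ=(27.7164−63.0748)/(101.2536−65.8952)=-1.0000; B=V−Δ·S=113.1316
Node (1,1) S=123.4800: V=(p*·26.6148+(1−p*)·27.7164)/1.14=23.6099; Δ=(26.6148−27.7164)/(155.5848−101.2536)=-0.0203; B=V−Δ·S=26.1135
Node (0,0) S=98.0000: V=(p*·23.6099+(1−p*)·32.7716)/1.14=22.9022; Δ=(23.6099−32.7716)/(123.4800−80.3600)=-0.2125; B=V−Δ·S=43.7243
Root portfolio cost Δ·98+B reproduces V0=22.9022.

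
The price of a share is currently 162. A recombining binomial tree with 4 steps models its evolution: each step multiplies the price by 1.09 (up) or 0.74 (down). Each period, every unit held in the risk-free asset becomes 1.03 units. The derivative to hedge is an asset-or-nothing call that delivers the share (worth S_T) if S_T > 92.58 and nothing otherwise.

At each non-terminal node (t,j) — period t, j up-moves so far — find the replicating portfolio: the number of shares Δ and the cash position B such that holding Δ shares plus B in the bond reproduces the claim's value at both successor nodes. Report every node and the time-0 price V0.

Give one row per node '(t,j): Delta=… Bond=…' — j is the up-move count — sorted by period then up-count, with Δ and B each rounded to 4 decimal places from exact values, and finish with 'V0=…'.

(0,0): Delta=1.0825 Bond=-14.4632
(1,0): Delta=1.4415 Bond=-57.9331
(1,1): Delta=1.0321 Bond=-5.9931
(2,0): Delta=2.7307 Bond=-174.0406
(2,1): Delta=1.2604 Bond=-36.0084
(2,2): Delta=1.0000 Bond=0.0000
(3,0): Delta=0.0000 Bond=0.0000
(3,1): Delta=3.1143 Bond=-216.3505
(3,2): Delta=1.0000 Bond=0.0000
(3,3): Delta=1.0000 Bond=0.0000
V0=160.9012

Under the risk-neutral measure, an up-move has probability p* = (R−d)/(u−d) = 0.8286 and values discount at R = 1.03.
At expiry t=4: V(4,0)=0.0000, V(4,1)=0.0000, V(4,2)=105.3978, V(4,3)=155.2481, V(4,4)=228.6762
Node (3,0) S=65.6463: V=(p*·0.0000+(1−p*)·0.0000)/1.03=0.0000; Δ=(0.0000−0.0000)/(71.5545−48.5783)=0.0000; B=V−Δ·S=0.0000
Node (3,1) S=96.6952: V=(p*·105.3978+(1−p*)·0.0000)/1.03=84.7860; Δ=(105.3978−0.0000)/(105.3978−71.5545)=3.1143; B=V−Δ·S=-216.3505
Node (3,2) S=142.4294: V=(p*·155.2481+(1−p*)·105.3978)/1.03=142.4294; Δ=(155.2481−105.3978)/(155.2481−105.3978)=1.0000; B=V−Δ·S=0.0000
Node (3,3) S=209.7947: V=(p*·228.6762+(1−p*)·155.2481)/1.03=209.7947; Δ=(228.6762−155.2481)/(228.6762−155.2481)=1.0000; B=V−Δ·S=0.0000
Node (2,0) S=88.7112: V=(p*·84.7860+(1−p*)·0.0000)/1.03=68.2051; Δ=(84.7860−0.0000)/(96.6952−65.6463)=2.7307; B=V−Δ·S=-174.0406
Node (2,1) S=130.6692: V=(p*·142.4294+(1−p*)·84.7860)/1.03=128.6871; Δ=(142.4294−84.7860)/(142.4294−96.6952)=1.2604; B=V−Δ·S=-36.0084
Node (2,2) S=192.4722: V=(p*·209.7947+(1−p*)·142.4294)/1.03=192.4722; Δ=(209.7947−142.4294)/(209.7947−142.4294)=1.0000; B=V−Δ·S=0.0000
Node (1,0) S=119.8800: V=(p*·128.6871+(1−p*)·68.2051)/1.03=114.8726; Δ=(128.6871−68.2051)/(130.6692−88.7112)=1.4415; B=V−Δ·S=-57.9331
Node (1,1) S=176.5800: V=(p*·192.4722+(1−p*)·128.6871)/1.03=176.2501; Δ=(192.4722−128.6871)/(192.4722−130.6692)=1.0321; B=V−Δ·S=-5.9931
Node (0,0) S=162.0000: V=(p*·176.2501+(1−p*)·114.8726)/1.03=160.9012; Δ=(176.2501−114.8726)/(176.5800−119.8800)=1.0825; B=V−Δ·S=-14.4632
Check: Δ(0,0)·S0 + B(0,0) = 160.9012 = V0.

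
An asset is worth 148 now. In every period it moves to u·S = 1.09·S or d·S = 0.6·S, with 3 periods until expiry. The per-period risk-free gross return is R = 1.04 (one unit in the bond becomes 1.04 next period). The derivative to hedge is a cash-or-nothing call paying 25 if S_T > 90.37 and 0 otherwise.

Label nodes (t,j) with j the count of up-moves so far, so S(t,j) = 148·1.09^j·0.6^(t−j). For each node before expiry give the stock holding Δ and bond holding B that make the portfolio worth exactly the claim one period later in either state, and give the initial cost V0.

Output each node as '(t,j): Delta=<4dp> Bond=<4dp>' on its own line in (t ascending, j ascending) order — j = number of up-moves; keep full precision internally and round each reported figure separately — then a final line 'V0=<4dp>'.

The replicating-portfolio and risk-neutral prices coincide; use p* = (1.04−0.6)/(1.09−0.6) = 0.8980 for the latter.
At expiry t=3: V(3,0)=0.0000, V(3,1)=0.0000, V(3,2)=25.0000, V(3,3)=25.0000
Node (2,0) S=53.2800: V=(p*·0.0000+(1−p*)·0.0000)/1.04=0.0000; Δ=(0.0000−0.0000)/(58.0752−31.9680)=0.0000; B=V−Δ·S=0.0000
Node (2,1) S=96.7920: V=(p*·25.0000+(1−p*)·0.0000)/1.04=21.5856; Δ=(25.0000−0.0000)/(105.5033−58.0752)=0.5271; B=V−Δ·S=-29.4349
Node (2,2) S=175.8388: V=(p*·25.0000+(1−p*)·25.0000)/1.04=24.0385; Δ=(25.0000−25.0000)/(191.6643−105.5033)=0.0000; B=V−Δ·S=24.0385
Node (1,0) S=88.8000: V=(p*·21.5856+(1−p*)·0.0000)/1.04=18.6375; Δ=(21.5856−0.0000)/(96.7920−53.2800)=0.4961; B=V−Δ·S=-25.4147
Node (1,1) S=161.3200: V=(p*·24.0385+(1−p*)·21.5856)/1.04=22.8732; Δ=(24.0385−21.5856)/(175.8388−96.7920)=0.0310; B=V−Δ·S=17.8673
Node (0,0) S=148.0000: V=(p*·22.8732+(1−p*)·18.6375)/1.04=21.5779; Δ=(22.8732−18.6375)/(161.3200−88.8000)=0.0584; B=V−Δ·S=12.9334
Check: Δ(0,0)·S0 + B(0,0) = 21.5779 = V0.

(0,0): Delta=0.0584 Bond=12.9334
(1,0): Delta=0.4961 Bond=-25.4147
(1,1): Delta=0.0310 Bond=17.8673
(2,0): Delta=0.0000 Bond=0.0000
(2,1): Delta=0.5271 Bond=-29.4349
(2,2): Delta=0.0000 Bond=24.0385
V0=21.5779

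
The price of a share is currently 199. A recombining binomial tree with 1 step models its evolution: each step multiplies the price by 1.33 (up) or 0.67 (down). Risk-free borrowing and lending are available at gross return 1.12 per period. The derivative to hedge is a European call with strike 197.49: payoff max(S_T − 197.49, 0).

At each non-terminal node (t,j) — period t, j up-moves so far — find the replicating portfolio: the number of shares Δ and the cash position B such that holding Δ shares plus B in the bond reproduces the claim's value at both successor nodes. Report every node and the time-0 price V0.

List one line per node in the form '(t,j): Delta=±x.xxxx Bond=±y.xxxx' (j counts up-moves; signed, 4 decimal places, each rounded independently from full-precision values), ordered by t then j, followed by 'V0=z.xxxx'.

Risk-neutral probability p* = (R−d)/(u−d) = (1.12−0.67)/(1.33−0.67) = 0.6818.
Terminal payoffs: V(1,0)=0.0000, V(1,1)=67.1800
Node (0,0) S=199.0000: V=(p*·67.1800+(1−p*)·0.0000)/1.12=40.8969; Δ=(67.1800−0.0000)/(264.6700−133.3300)=0.5115; B=V−Δ·S=-60.8910
Root portfolio cost Δ·199+B reproduces V0=40.8969.

(0,0): Delta=0.5115 Bond=-60.8910
V0=40.8969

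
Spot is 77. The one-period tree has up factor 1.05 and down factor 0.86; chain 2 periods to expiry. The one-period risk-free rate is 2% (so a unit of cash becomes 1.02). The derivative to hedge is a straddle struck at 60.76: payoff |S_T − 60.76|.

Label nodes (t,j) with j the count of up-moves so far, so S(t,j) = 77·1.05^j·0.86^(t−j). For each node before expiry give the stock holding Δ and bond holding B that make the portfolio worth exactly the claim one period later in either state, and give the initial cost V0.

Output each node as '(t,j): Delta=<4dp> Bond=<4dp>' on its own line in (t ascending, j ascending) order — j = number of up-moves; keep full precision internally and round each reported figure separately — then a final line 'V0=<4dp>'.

(0,0): Delta=0.9194 Bond=-52.0084
(1,0): Delta=0.3942 Bond=-18.2751
(1,1): Delta=1.0000 Bond=-59.5686
V0=18.7820

Under the risk-neutral measure, an up-move has probability p* = (R−d)/(u−d) = 0.8421 and values discount at R = 1.02.
Terminal payoffs: V(2,0)=3.8108, V(2,1)=8.7710, V(2,2)=24.1325
(1,0): S=66.2200. Δ = (V_up−V_dn)/(S_up−S_dn) = (8.7710−3.8108)/(69.5310−56.9492) = 0.3942. V = [p*·8.7710 + (1−p*)·3.8108]/1.02 = 7.8312. B = V − Δ·S = -18.2751.
(1,1): S=80.8500. Δ = (V_up−V_dn)/(S_up−S_dn) = (24.1325−8.7710)/(84.8925−69.5310) = 1.0000. V = [p*·24.1325 + (1−p*)·8.7710]/1.02 = 21.2814. B = V − Δ·S = -59.5686.
(0,0): S=77.0000. Δ = (V_up−V_dn)/(S_up−S_dn) = (21.2814−7.8312)/(80.8500−66.2200) = 0.9194. V = [p*·21.2814 + (1−p*)·7.8312]/1.02 = 18.7820. B = V − Δ·S = -52.0084.
Check: Δ(0,0)·S0 + B(0,0) = 18.7820 = V0.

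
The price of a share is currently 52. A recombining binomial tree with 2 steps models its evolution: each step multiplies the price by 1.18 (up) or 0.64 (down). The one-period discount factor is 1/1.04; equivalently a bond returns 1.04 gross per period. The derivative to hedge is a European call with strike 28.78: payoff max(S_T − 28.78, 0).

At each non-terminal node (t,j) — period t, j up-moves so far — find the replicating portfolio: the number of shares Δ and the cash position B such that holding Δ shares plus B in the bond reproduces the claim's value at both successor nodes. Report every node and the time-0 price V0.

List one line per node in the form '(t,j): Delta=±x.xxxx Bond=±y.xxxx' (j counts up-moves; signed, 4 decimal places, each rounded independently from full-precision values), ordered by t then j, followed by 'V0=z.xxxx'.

(0,0): Delta=0.9336 Bond=-22.6904
(1,0): Delta=0.5837 Bond=-11.9549
(1,1): Delta=1.0000 Bond=-27.6731
V0=25.8562

Since d<R<u, set p* = (R−d)/(u−d) = 0.7407; price each node as the discounted p*-expectation of its children.
Terminal values V(2,·): V(2,0)=0.0000, V(2,1)=10.4904, V(2,2)=43.6248
(1,0): S=33.2800. Δ = (V_up−V_dn)/(S_up−S_dn) = (10.4904−0.0000)/(39.2704−21.2992) = 0.5837. V = [p*·10.4904 + (1−p*)·0.0000]/1.04 = 7.4718. B = V − Δ·S = -11.9549.
(1,1): S=61.3600. Δ = (V_up−V_dn)/(S_up−S_dn) = (43.6248−10.4904)/(72.4048−39.2704) = 1.0000. V = [p*·43.6248 + (1−p*)·10.4904]/1.04 = 33.6869. B = V − Δ·S = -27.6731.
(0,0): S=52.0000. Δ = (V_up−V_dn)/(S_up−S_dn) = (33.6869−7.4718)/(61.3600−33.2800) = 0.9336. V = [p*·33.6869 + (1−p*)·7.4718]/1.04 = 25.8562. B = V − Δ·S = -22.6904.
Each (Δ,B) replicates both successor values, so the strategy is self-financing and V0 is arbitrage-free.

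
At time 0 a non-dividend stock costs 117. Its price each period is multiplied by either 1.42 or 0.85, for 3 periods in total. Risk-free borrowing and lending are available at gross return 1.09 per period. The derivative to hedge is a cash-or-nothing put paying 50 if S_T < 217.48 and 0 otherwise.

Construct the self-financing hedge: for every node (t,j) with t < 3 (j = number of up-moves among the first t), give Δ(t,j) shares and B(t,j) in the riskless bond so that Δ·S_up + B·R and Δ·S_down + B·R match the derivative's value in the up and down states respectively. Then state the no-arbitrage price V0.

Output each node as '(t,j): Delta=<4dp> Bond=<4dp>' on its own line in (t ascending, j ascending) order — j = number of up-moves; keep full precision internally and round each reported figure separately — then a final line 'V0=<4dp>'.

Under the risk-neutral measure, an up-move has probability p* = (R−d)/(u−d) = 0.4211 and values discount at R = 1.09.
Payoff layer (t=3): V(3,0)=50.0000, V(3,1)=50.0000, V(3,2)=50.0000, V(3,3)=0.0000
  t=2,j=0: stock 84.5325 → up 120.0361 (V=50.0000), down 71.8526 (V=50.0000). Price 45.8716; hedge Δ=0.0000, bond B=45.8716.
  t=2,j=1: stock 141.2190 → up 200.5310 (V=50.0000), down 120.0361 (V=50.0000). Price 45.8716; hedge Δ=0.0000, bond B=45.8716.
  t=2,j=2: stock 235.9188 → up 335.0047 (V=0.0000), down 200.5310 (V=50.0000). Price 26.5572; hedge Δ=-0.3718, bond B=114.2765.
  t=1,j=0: stock 99.4500 → up 141.2190 (V=45.8716), down 84.5325 (V=45.8716). Price 42.0840; hedge Δ=0.0000, bond B=42.0840.
  t=1,j=1: stock 166.1400 → up 235.9188 (V=26.5572), down 141.2190 (V=45.8716). Price 34.6231; hedge Δ=-0.2040, bond B=68.5079.
  t=0,j=0: stock 117.0000 → up 166.1400 (V=34.6231), down 99.4500 (V=42.0840). Price 35.7271; hedge Δ=-0.1119, bond B=48.8164.
Root portfolio cost Δ·117+B reproduces V0=35.7271.

(0,0): Delta=-0.1119 Bond=48.8164
(1,0): Delta=0.0000 Bond=42.0840
(1,1): Delta=-0.2040 Bond=68.5079
(2,0): Delta=0.0000 Bond=45.8716
(2,1): Delta=0.0000 Bond=45.8716
(2,2): Delta=-0.3718 Bond=114.2765
V0=35.7271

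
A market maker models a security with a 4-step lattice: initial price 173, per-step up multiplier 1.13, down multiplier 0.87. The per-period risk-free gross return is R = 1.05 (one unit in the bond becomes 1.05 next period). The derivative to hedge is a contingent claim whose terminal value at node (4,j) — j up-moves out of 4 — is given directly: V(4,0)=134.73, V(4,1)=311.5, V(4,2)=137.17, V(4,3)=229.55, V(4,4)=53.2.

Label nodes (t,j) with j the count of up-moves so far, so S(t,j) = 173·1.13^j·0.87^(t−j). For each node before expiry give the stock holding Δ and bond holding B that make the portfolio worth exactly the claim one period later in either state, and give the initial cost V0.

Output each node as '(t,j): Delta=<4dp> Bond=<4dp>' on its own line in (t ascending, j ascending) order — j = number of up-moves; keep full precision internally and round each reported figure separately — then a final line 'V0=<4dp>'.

Under the risk-neutral measure, an up-move has probability p* = (R−d)/(u−d) = 0.6923 and values discount at R = 1.05.
Terminal values V(4,·): V(4,0)=134.7300, V(4,1)=311.5000, V(4,2)=137.1700, V(4,3)=229.5500, V(4,4)=53.2000
  t=3,j=0: stock 113.9210 → up 128.7308 (V=311.5000), down 99.1113 (V=134.7300). Price 244.8659; hedge Δ=5.9680, bond B=-435.0187.
  t=3,j=1: stock 147.9664 → up 167.2020 (V=137.1700), down 128.7308 (V=311.5000). Price 181.7238; hedge Δ=-4.5314, bond B=852.2238.
  t=3,j=2: stock 192.1862 → up 217.1704 (V=229.5500), down 167.2020 (V=137.1700). Price 191.5480; hedge Δ=1.8488, bond B=-163.7597.
  t=3,j=3: stock 249.6212 → up 282.0719 (V=53.2000), down 217.1704 (V=229.5500). Price 102.3443; hedge Δ=-2.7172, bond B=780.6136.
  t=2,j=0: stock 130.9437 → up 147.9664 (V=181.7238), down 113.9210 (V=244.8659). Price 191.5735; hedge Δ=-1.8546, bond B=434.4278.
  t=2,j=1: stock 170.0763 → up 192.1862 (V=191.5480), down 147.9664 (V=181.7238). Price 179.5478; hedge Δ=0.2222, bond B=141.7625.
  t=2,j=2: stock 220.9037 → up 249.6212 (V=102.3443), down 192.1862 (V=191.5480). Price 123.6111; hedge Δ=-1.5531, bond B=466.7021.
  t=1,j=0: stock 150.5100 → up 170.0763 (V=179.5478), down 130.9437 (V=191.5735). Price 174.5219; hedge Δ=-0.3073, bond B=220.7746.
  t=1,j=1: stock 195.4900 → up 220.9037 (V=123.6111), down 170.0763 (V=179.5478). Price 134.1165; hedge Δ=-1.1005, bond B=349.2578.
  t=0,j=0: stock 173.0000 → up 195.4900 (V=134.1165), down 150.5100 (V=174.5219). Price 139.5704; hedge Δ=-0.8983, bond B=294.9757.
Check: Δ(0,0)·S0 + B(0,0) = 139.5704 = V0.

(0,0): Delta=-0.8983 Bond=294.9757
(1,0): Delta=-0.3073 Bond=220.7746
(1,1): Delta=-1.1005 Bond=349.2578
(2,0): Delta=-1.8546 Bond=434.4278
(2,1): Delta=0.2222 Bond=141.7625
(2,2): Delta=-1.5531 Bond=466.7021
(3,0): Delta=5.9680 Bond=-435.0187
(3,1): Delta=-4.5314 Bond=852.2238
(3,2): Delta=1.8488 Bond=-163.7597
(3,3): Delta=-2.7172 Bond=780.6136
V0=139.5704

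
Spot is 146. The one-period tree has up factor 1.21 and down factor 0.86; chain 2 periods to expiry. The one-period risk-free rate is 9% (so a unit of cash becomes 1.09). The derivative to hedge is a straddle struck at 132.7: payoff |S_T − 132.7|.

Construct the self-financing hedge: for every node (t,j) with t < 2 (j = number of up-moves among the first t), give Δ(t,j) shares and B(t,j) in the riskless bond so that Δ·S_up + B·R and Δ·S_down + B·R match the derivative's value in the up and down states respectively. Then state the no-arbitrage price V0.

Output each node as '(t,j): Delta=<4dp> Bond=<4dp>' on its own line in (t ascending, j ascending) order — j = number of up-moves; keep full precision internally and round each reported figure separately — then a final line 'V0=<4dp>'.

(0,0): Delta=0.6957 Bond=-62.3704
(1,0): Delta=-0.1249 Bond=35.0551
(1,1): Delta=1.0000 Bond=-121.7431
V0=39.2004

No-arbitrage ⇒ martingale measure with p* = (R−d)/(u−d) = 0.6571.
Terminal values V(2,·): V(2,0)=24.7184, V(2,1)=19.2276, V(2,2)=81.0586
  t=1,j=0: stock 125.5600 → up 151.9276 (V=19.2276), down 107.9816 (V=24.7184). Price 19.3671; hedge Δ=-0.1249, bond B=35.0551.
  t=1,j=1: stock 176.6600 → up 213.7586 (V=81.0586), down 151.9276 (V=19.2276). Price 54.9169; hedge Δ=1.0000, bond B=-121.7431.
  t=0,j=0: stock 146.0000 → up 176.6600 (V=54.9169), down 125.5600 (V=19.3671). Price 39.2004; hedge Δ=0.6957, bond B=-62.3704.
The time-0 hedge costs 39.2004, which is the no-arbitrage price.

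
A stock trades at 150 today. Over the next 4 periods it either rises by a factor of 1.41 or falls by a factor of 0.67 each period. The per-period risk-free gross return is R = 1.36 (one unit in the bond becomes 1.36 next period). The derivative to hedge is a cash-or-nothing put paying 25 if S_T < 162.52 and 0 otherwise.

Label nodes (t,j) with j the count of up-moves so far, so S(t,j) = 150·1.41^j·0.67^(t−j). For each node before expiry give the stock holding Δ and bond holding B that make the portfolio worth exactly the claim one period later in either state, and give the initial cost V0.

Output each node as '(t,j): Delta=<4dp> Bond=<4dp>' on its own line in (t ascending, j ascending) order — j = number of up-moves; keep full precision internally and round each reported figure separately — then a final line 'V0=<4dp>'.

Since d<R<u, set p* = (R−d)/(u−d) = 0.9324; price each node as the discounted p*-expectation of its children.
Terminal values V(4,·): V(4,0)=25.0000, V(4,1)=25.0000, V(4,2)=25.0000, V(4,3)=0.0000, V(4,4)=0.0000
  t=3,j=0: stock 45.1145 → up 63.6114 (V=25.0000), down 30.2267 (V=25.0000). Price 18.3824; hedge Δ=0.0000, bond B=18.3824.
  t=3,j=1: stock 94.9424 → up 133.8687 (V=25.0000), down 63.6114 (V=25.0000). Price 18.3824; hedge Δ=0.0000, bond B=18.3824.
  t=3,j=2: stock 199.8040 → up 281.7237 (V=0.0000), down 133.8687 (V=25.0000). Price 1.2421; hedge Δ=-0.1691, bond B=35.0258.
  t=3,j=3: stock 420.4831 → up 592.8812 (V=0.0000), down 281.7237 (V=0.0000). Price 0.0000; hedge Δ=0.0000, bond B=0.0000.
  t=2,j=0: stock 67.3350 → up 94.9424 (V=18.3824), down 45.1145 (V=18.3824). Price 13.5164; hedge Δ=0.0000, bond B=13.5164.
  t=2,j=1: stock 141.7050 → up 199.8041 (V=1.2421), down 94.9424 (V=18.3824). Price 1.7648; hedge Δ=-0.1635, bond B=24.9274.
  t=2,j=2: stock 298.2150 → up 420.4831 (V=0.0000), down 199.8040 (V=1.2421). Price 0.0617; hedge Δ=-0.0056, bond B=1.7402.
  t=1,j=0: stock 100.5000 → up 141.7050 (V=1.7648), down 67.3350 (V=13.5164). Price 1.8815; hedge Δ=-0.1580, bond B=17.7621.
  t=1,j=1: stock 211.5000 → up 298.2150 (V=0.0617), down 141.7050 (V=1.7648). Price 0.1300; hedge Δ=-0.0109, bond B=2.4315.
  t=0,j=0: stock 150.0000 → up 211.5000 (V=0.1300), down 100.5000 (V=1.8815). Price 0.1826; hedge Δ=-0.0158, bond B=2.5495.
Each (Δ,B) replicates both successor values, so the strategy is self-financing and V0 is arbitrage-free.

(0,0): Delta=-0.0158 Bond=2.5495
(1,0): Delta=-0.1580 Bond=17.7621
(1,1): Delta=-0.0109 Bond=2.4315
(2,0): Delta=0.0000 Bond=13.5164
(2,1): Delta=-0.1635 Bond=24.9274
(2,2): Delta=-0.0056 Bond=1.7402
(3,0): Delta=0.0000 Bond=18.3824
(3,1): Delta=0.0000 Bond=18.3824
(3,2): Delta=-0.1691 Bond=35.0258
(3,3): Delta=0.0000 Bond=0.0000
V0=0.1826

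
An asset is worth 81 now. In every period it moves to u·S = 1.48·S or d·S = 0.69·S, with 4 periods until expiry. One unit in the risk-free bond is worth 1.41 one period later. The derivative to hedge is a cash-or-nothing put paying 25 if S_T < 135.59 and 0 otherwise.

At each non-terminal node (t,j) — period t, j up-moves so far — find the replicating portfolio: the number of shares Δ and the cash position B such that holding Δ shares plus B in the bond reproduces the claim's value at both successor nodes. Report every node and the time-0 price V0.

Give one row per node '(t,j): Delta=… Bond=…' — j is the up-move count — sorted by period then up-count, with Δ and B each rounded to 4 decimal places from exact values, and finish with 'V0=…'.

Under the risk-neutral measure, an up-move has probability p* = (R−d)/(u−d) = 0.9114 and values discount at R = 1.41.
Terminal values V(4,·): V(4,0)=25.0000, V(4,1)=25.0000, V(4,2)=25.0000, V(4,3)=0.0000, V(4,4)=0.0000
  t=3,j=0: stock 26.6092 → up 39.3817 (V=25.0000), down 18.3604 (V=25.0000). Price 17.7305; hedge Δ=0.0000, bond B=17.7305.
  t=3,j=1: stock 57.0749 → up 84.4708 (V=25.0000), down 39.3817 (V=25.0000). Price 17.7305; hedge Δ=0.0000, bond B=17.7305.
  t=3,j=2: stock 122.4215 → up 181.1838 (V=0.0000), down 84.4708 (V=25.0000). Price 1.5711; hedge Δ=-0.2585, bond B=33.2166.
  t=3,j=3: stock 262.5852 → up 388.6260 (V=0.0000), down 181.1838 (V=0.0000). Price 0.0000; hedge Δ=0.0000, bond B=0.0000.
  t=2,j=0: stock 38.5641 → up 57.0749 (V=17.7305), down 26.6092 (V=17.7305). Price 12.5748; hedge Δ=0.0000, bond B=12.5748.
  t=2,j=1: stock 82.7172 → up 122.4215 (V=1.5711), down 57.0749 (V=17.7305). Price 2.1297; hedge Δ=-0.2473, bond B=22.5847.
  t=2,j=2: stock 177.4224 → up 262.5852 (V=0.0000), down 122.4215 (V=1.5711). Price 0.0987; hedge Δ=-0.0112, bond B=2.0874.
  t=1,j=0: stock 55.8900 → up 82.7172 (V=2.1297), down 38.5641 (V=12.5748). Price 2.1668; hedge Δ=-0.2366, bond B=15.3885.
  t=1,j=1: stock 119.8800 → up 177.4224 (V=0.0987), down 82.7172 (V=2.1297). Price 0.1977; hedge Δ=-0.0214, bond B=2.7685.
  t=0,j=0: stock 81.0000 → up 119.8800 (V=0.1977), down 55.8900 (V=2.1668). Price 0.2639; hedge Δ=-0.0308, bond B=2.7566.
Root portfolio cost Δ·81+B reproduces V0=0.2639.

(0,0): Delta=-0.0308 Bond=2.7566
(1,0): Delta=-0.2366 Bond=15.3885
(1,1): Delta=-0.0214 Bond=2.7685
(2,0): Delta=0.0000 Bond=12.5748
(2,1): Delta=-0.2473 Bond=22.5847
(2,2): Delta=-0.0112 Bond=2.0874
(3,0): Delta=0.0000 Bond=17.7305
(3,1): Delta=0.0000 Bond=17.7305
(3,2): Delta=-0.2585 Bond=33.2166
(3,3): Delta=0.0000 Bond=0.0000
V0=0.2639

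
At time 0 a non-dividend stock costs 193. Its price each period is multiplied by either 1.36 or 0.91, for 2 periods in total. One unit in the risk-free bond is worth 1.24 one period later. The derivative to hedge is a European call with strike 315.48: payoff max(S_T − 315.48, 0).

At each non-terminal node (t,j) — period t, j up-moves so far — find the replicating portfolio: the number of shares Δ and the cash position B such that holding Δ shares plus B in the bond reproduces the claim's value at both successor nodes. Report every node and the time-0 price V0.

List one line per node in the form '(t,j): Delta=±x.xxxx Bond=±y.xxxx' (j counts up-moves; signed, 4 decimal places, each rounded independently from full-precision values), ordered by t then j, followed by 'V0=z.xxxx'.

(0,0): Delta=0.2825 Bond=-40.0184
(1,0): Delta=0.0000 Bond=0.0000
(1,1): Delta=0.3513 Bond=-67.6675
V0=14.5122

The replicating-portfolio and risk-neutral prices coincide; use p* = (1.24−0.91)/(1.36−0.91) = 0.7333 for the latter.
Terminal payoffs: V(2,0)=0.0000, V(2,1)=0.0000, V(2,2)=41.4928
  t=1,j=0: stock 175.6300 → up 238.8568 (V=0.0000), down 159.8233 (V=0.0000). Price 0.0000; hedge Δ=0.0000, bond B=0.0000.
  t=1,j=1: stock 262.4800 → up 356.9728 (V=41.4928), down 238.8568 (V=0.0000). Price 24.5388; hedge Δ=0.3513, bond B=-67.6675.
  t=0,j=0: stock 193.0000 → up 262.4800 (V=24.5388), down 175.6300 (V=0.0000). Price 14.5122; hedge Δ=0.2825, bond B=-40.0184.
The time-0 hedge costs 14.5122, which is the no-arbitrage price.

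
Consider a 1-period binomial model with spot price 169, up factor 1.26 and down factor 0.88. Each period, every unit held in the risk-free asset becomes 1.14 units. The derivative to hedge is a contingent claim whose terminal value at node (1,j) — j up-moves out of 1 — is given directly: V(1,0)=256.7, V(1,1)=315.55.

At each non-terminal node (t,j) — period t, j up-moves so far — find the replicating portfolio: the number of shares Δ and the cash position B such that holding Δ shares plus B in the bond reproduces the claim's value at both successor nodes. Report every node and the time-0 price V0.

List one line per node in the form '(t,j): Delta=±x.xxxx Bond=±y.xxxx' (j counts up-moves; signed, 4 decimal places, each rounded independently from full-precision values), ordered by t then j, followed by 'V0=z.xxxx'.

(0,0): Delta=0.9164 Bond=105.6279
V0=260.4963

No-arbitrage ⇒ martingale measure with p* = (R−d)/(u−d) = 0.6842.
Terminal payoffs: V(1,0)=256.7000, V(1,1)=315.5500
(0,0): S=169.0000. Δ = (V_up−V_dn)/(S_up−S_dn) = (315.5500−256.7000)/(212.9400−148.7200) = 0.9164. V = [p*·315.5500 + (1−p*)·256.7000]/1.14 = 260.4963. B = V − Δ·S = 105.6279.
Each (Δ,B) replicates both successor values, so the strategy is self-financing and V0 is arbitrage-free.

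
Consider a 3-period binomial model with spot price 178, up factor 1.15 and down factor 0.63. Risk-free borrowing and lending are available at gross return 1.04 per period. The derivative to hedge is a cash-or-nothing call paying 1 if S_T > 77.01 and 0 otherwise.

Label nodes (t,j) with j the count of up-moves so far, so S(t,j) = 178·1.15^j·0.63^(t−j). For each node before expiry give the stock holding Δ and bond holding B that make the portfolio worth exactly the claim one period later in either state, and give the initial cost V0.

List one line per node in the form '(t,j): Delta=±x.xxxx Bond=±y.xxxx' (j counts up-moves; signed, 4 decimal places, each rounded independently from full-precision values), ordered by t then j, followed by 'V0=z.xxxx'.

(0,0): Delta=0.0004 Bond=0.8010
(1,0): Delta=0.0035 Bond=0.4920
(1,1): Delta=0.0000 Bond=0.9246
(2,0): Delta=0.0272 Bond=-1.1649
(2,1): Delta=0.0000 Bond=0.9615
(2,2): Delta=0.0000 Bond=0.9615
V0=0.8806

Since d<R<u, set p* = (R−d)/(u−d) = 0.7885; price each node as the discounted p*-expectation of its children.
Payoff layer (t=3): V(3,0)=0.0000, V(3,1)=1.0000, V(3,2)=1.0000, V(3,3)=1.0000
Node (2,0) S=70.6482: V=(p*·1.0000+(1−p*)·0.0000)/1.04=0.7581; Δ=(1.0000−0.0000)/(81.2454−44.5084)=0.0272; B=V−Δ·S=-1.1649
Node (2,1) S=128.9610: V=(p*·1.0000+(1−p*)·1.0000)/1.04=0.9615; Δ=(1.0000−1.0000)/(148.3051−81.2454)=0.0000; B=V−Δ·S=0.9615
Node (2,2) S=235.4050: V=(p*·1.0000+(1−p*)·1.0000)/1.04=0.9615; Δ=(1.0000−1.0000)/(270.7157−148.3051)=0.0000; B=V−Δ·S=0.9615
Node (1,0) S=112.1400: V=(p*·0.9615+(1−p*)·0.7581)/1.04=0.8832; Δ=(0.9615−0.7581)/(128.9610−70.6482)=0.0035; B=V−Δ·S=0.4920
Node (1,1) S=204.7000: V=(p*·0.9615+(1−p*)·0.9615)/1.04=0.9246; Δ=(0.9615−0.9615)/(235.4050−128.9610)=0.0000; B=V−Δ·S=0.9246
Node (0,0) S=178.0000: V=(p*·0.9246+(1−p*)·0.8832)/1.04=0.8806; Δ=(0.9246−0.8832)/(204.7000−112.1400)=0.0004; B=V−Δ·S=0.8010
Each (Δ,B) replicates both successor values, so the strategy is self-financing and V0 is arbitrage-free.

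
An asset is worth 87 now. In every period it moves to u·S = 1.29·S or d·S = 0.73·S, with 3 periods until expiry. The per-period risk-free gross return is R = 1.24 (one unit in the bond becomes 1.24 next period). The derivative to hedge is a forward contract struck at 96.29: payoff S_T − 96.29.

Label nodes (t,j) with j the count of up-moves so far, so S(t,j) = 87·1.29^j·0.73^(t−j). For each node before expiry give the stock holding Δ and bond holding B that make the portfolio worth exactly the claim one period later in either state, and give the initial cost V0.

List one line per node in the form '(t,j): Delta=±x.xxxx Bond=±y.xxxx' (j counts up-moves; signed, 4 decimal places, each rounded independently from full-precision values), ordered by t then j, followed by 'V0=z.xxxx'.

(0,0): Delta=1.0000 Bond=-50.5029
(1,0): Delta=1.0000 Bond=-62.6236
(1,1): Delta=1.0000 Bond=-62.6236
(2,0): Delta=1.0000 Bond=-77.6532
(2,1): Delta=1.0000 Bond=-77.6532
(2,2): Delta=1.0000 Bond=-77.6532
V0=36.4971

Under the risk-neutral measure, an up-move has probability p* = (R−d)/(u−d) = 0.9107 and values discount at R = 1.24.
Payoff layer (t=3): V(3,0)=-62.4455, V(3,1)=-36.4826, V(3,2)=9.3970, V(3,3)=90.4719
Node (2,0) S=46.3623: V=(p*·-36.4826+(1−p*)·-62.4455)/1.24=-31.2909; Δ=(-36.4826−-62.4455)/(59.8074−33.8445)=1.0000; B=V−Δ·S=-77.6532
Node (2,1) S=81.9279: V=(p*·9.3970+(1−p*)·-36.4826)/1.24=4.2747; Δ=(9.3970−-36.4826)/(105.6870−59.8074)=1.0000; B=V−Δ·S=-77.6532
Node (2,2) S=144.7767: V=(p*·90.4719+(1−p*)·9.3970)/1.24=67.1235; Δ=(90.4719−9.3970)/(186.7619−105.6870)=1.0000; B=V−Δ·S=-77.6532
Node (1,0) S=63.5100: V=(p*·4.2747+(1−p*)·-31.2909)/1.24=0.8864; Δ=(4.2747−-31.2909)/(81.9279−46.3623)=1.0000; B=V−Δ·S=-62.6236
Node (1,1) S=112.2300: V=(p*·67.1235+(1−p*)·4.2747)/1.24=49.6064; Δ=(67.1235−4.2747)/(144.7767−81.9279)=1.0000; B=V−Δ·S=-62.6236
Node (0,0) S=87.0000: V=(p*·49.6064+(1−p*)·0.8864)/1.24=36.4971; Δ=(49.6064−0.8864)/(112.2300−63.5100)=1.0000; B=V−Δ·S=-50.5029
Root portfolio cost Δ·87+B reproduces V0=36.4971.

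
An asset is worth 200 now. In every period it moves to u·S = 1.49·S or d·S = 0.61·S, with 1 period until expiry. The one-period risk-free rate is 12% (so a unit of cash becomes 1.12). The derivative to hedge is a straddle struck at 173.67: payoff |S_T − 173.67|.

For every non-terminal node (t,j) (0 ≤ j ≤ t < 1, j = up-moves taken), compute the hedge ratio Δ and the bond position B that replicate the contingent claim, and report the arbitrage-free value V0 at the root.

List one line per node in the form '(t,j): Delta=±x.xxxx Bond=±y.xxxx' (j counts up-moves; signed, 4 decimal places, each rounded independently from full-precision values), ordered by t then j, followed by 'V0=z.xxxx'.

(0,0): Delta=0.4128 Bond=1.1638
V0=83.7319

Under the risk-neutral measure, an up-move has probability p* = (R−d)/(u−d) = 0.5795 and values discount at R = 1.12.
Terminal payoffs: V(1,0)=51.6700, V(1,1)=124.3300
Node (0,0) S=200.0000: V=(p*·124.3300+(1−p*)·51.6700)/1.12=83.7319; Δ=(124.3300−51.6700)/(298.0000−122.0000)=0.4128; B=V−Δ·S=1.1638
Root portfolio cost Δ·200+B reproduces V0=83.7319.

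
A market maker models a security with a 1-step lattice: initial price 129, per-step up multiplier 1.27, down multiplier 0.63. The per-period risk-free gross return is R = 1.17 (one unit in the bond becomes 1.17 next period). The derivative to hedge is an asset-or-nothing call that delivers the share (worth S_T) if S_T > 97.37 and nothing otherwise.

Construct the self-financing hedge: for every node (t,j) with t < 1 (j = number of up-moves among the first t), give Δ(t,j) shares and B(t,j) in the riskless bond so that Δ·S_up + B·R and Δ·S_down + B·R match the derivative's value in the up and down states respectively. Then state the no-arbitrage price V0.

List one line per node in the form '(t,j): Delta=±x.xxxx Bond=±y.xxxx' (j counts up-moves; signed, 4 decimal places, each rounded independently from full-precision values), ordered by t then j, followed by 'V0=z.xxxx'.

No-arbitrage ⇒ martingale measure with p* = (R−d)/(u−d) = 0.8437.
Terminal payoffs: V(1,0)=0.0000, V(1,1)=163.8300
Node (0,0) S=129.0000: V=(p*·163.8300+(1−p*)·0.0000)/1.17=118.1466; Δ=(163.8300−0.0000)/(163.8300−81.2700)=1.9844; B=V−Δ·S=-137.8377
Root portfolio cost Δ·129+B reproduces V0=118.1466.

(0,0): Delta=1.9844 Bond=-137.8377
V0=118.1466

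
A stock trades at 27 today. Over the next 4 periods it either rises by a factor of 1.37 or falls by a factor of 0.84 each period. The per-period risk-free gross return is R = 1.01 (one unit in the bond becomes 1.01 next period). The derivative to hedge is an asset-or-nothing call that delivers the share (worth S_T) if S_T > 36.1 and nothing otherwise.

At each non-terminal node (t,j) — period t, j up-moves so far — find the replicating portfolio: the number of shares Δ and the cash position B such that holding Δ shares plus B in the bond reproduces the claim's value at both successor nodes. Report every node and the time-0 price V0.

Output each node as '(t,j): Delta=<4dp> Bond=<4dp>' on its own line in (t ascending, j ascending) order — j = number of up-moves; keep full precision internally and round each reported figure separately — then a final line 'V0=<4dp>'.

Risk-neutral probability p* = (R−d)/(u−d) = (1.01−0.84)/(1.37−0.84) = 0.3208.
Terminal values V(4,·): V(4,0)=0.0000, V(4,1)=0.0000, V(4,2)=0.0000, V(4,3)=58.3183, V(4,4)=95.1143
(3,0): S=16.0030. Δ = (V_up−V_dn)/(S_up−S_dn) = (0.0000−0.0000)/(21.9241−13.4425) = 0.0000. V = [p*·0.0000 + (1−p*)·0.0000]/1.01 = 0.0000. B = V − Δ·S = 0.0000.
(3,1): S=26.1001. Δ = (V_up−V_dn)/(S_up−S_dn) = (0.0000−0.0000)/(35.7572−21.9241) = 0.0000. V = [p*·0.0000 + (1−p*)·0.0000]/1.01 = 0.0000. B = V − Δ·S = 0.0000.
(3,2): S=42.5681. Δ = (V_up−V_dn)/(S_up−S_dn) = (58.3183−0.0000)/(58.3183−35.7572) = 2.5849. V = [p*·58.3183 + (1−p*)·0.0000]/1.01 = 18.5207. B = V − Δ·S = -91.5138.
(3,3): S=69.4265. Δ = (V_up−V_dn)/(S_up−S_dn) = (95.1143−58.3183)/(95.1143−58.3183) = 1.0000. V = [p*·95.1143 + (1−p*)·58.3183]/1.01 = 69.4265. B = V − Δ·S = 0.0000.
(2,0): S=19.0512. Δ = (V_up−V_dn)/(S_up−S_dn) = (0.0000−0.0000)/(26.1001−16.0030) = 0.0000. V = [p*·0.0000 + (1−p*)·0.0000]/1.01 = 0.0000. B = V − Δ·S = 0.0000.
(2,1): S=31.0716. Δ = (V_up−V_dn)/(S_up−S_dn) = (18.5207−0.0000)/(42.5681−26.1001) = 1.1246. V = [p*·18.5207 + (1−p*)·0.0000]/1.01 = 5.8818. B = V − Δ·S = -29.0629.
(2,2): S=50.6763. Δ = (V_up−V_dn)/(S_up−S_dn) = (69.4265−18.5207)/(69.4265−42.5681) = 1.8953. V = [p*·69.4265 + (1−p*)·18.5207]/1.01 = 34.5039. B = V − Δ·S = -61.5449.
(1,0): S=22.6800. Δ = (V_up−V_dn)/(S_up−S_dn) = (5.8818−0.0000)/(31.0716−19.0512) = 0.4893. V = [p*·5.8818 + (1−p*)·0.0000]/1.01 = 1.8679. B = V − Δ·S = -9.2298.
(1,1): S=36.9900. Δ = (V_up−V_dn)/(S_up−S_dn) = (34.5039−5.8818)/(50.6763−31.0716) = 1.4600. V = [p*·34.5039 + (1−p*)·5.8818]/1.01 = 14.9133. B = V − Δ·S = -39.0907.
(0,0): S=27.0000. Δ = (V_up−V_dn)/(S_up−S_dn) = (14.9133−1.8679)/(36.9900−22.6800) = 0.9116. V = [p*·14.9133 + (1−p*)·1.8679]/1.01 = 5.9924. B = V − Δ·S = -18.6216.
Self-financing check: at every node Δ·S+B equals the discounted successor values.

(0,0): Delta=0.9116 Bond=-18.6216
(1,0): Delta=0.4893 Bond=-9.2298
(1,1): Delta=1.4600 Bond=-39.0907
(2,0): Delta=0.0000 Bond=0.0000
(2,1): Delta=1.1246 Bond=-29.0629
(2,2): Delta=1.8953 Bond=-61.5449
(3,0): Delta=0.0000 Bond=0.0000
(3,1): Delta=0.0000 Bond=0.0000
(3,2): Delta=2.5849 Bond=-91.5138
(3,3): Delta=1.0000 Bond=0.0000
V0=5.9924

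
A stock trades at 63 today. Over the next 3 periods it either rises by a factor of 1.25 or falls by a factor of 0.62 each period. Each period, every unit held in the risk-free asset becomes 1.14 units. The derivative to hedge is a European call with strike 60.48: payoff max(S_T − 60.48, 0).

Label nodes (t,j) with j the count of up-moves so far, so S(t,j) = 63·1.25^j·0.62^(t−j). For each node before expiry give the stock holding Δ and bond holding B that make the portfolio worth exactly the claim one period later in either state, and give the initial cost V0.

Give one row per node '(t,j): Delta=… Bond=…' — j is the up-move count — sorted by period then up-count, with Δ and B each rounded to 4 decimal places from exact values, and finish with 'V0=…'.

Risk-neutral probability p* = (R−d)/(u−d) = (1.14−0.62)/(1.25−0.62) = 0.8254.
Terminal values V(3,·): V(3,0)=0.0000, V(3,1)=0.0000, V(3,2)=0.5513, V(3,3)=62.5669
(2,0): S=24.2172. Δ = (V_up−V_dn)/(S_up−S_dn) = (0.0000−0.0000)/(30.2715−15.0147) = 0.0000. V = [p*·0.0000 + (1−p*)·0.0000]/1.14 = 0.0000. B = V − Δ·S = 0.0000.
(2,1): S=48.8250. Δ = (V_up−V_dn)/(S_up−S_dn) = (0.5513−0.0000)/(61.0312−30.2715) = 0.0179. V = [p*·0.5513 + (1−p*)·0.0000]/1.14 = 0.3991. B = V − Δ·S = -0.4759.
(2,2): S=98.4375. Δ = (V_up−V_dn)/(S_up−S_dn) = (62.5669−0.5513)/(123.0469−61.0312) = 1.0000. V = [p*·62.5669 + (1−p*)·0.5513]/1.14 = 45.3849. B = V − Δ·S = -53.0526.
(1,0): S=39.0600. Δ = (V_up−V_dn)/(S_up−S_dn) = (0.3991−0.0000)/(48.8250−24.2172) = 0.0162. V = [p*·0.3991 + (1−p*)·0.0000]/1.14 = 0.2890. B = V − Δ·S = -0.3446.
(1,1): S=78.7500. Δ = (V_up−V_dn)/(S_up−S_dn) = (45.3849−0.3991)/(98.4375−48.8250) = 0.9067. V = [p*·45.3849 + (1−p*)·0.3991]/1.14 = 32.9212. B = V − Δ·S = -38.4847.
(0,0): S=63.0000. Δ = (V_up−V_dn)/(S_up−S_dn) = (32.9212−0.2890)/(78.7500−39.0600) = 0.8222. V = [p*·32.9212 + (1−p*)·0.2890]/1.14 = 23.8803. B = V − Δ·S = -27.9169.
Each (Δ,B) replicates both successor values, so the strategy is self-financing and V0 is arbitrage-free.

(0,0): Delta=0.8222 Bond=-27.9169
(1,0): Delta=0.0162 Bond=-0.3446
(1,1): Delta=0.9067 Bond=-38.4847
(2,0): Delta=0.0000 Bond=0.0000
(2,1): Delta=0.0179 Bond=-0.4759
(2,2): Delta=1.0000 Bond=-53.0526
V0=23.8803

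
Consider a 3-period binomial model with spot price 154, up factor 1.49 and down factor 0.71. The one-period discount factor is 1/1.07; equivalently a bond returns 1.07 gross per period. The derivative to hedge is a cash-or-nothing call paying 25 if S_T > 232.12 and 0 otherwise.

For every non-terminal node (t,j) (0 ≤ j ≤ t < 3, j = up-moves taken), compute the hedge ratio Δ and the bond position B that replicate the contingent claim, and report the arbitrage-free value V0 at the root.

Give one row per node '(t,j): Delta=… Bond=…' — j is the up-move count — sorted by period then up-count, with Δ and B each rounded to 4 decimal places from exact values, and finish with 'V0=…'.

The replicating-portfolio and risk-neutral prices coincide; use p* = (1.07−0.71)/(1.49−0.71) = 0.4615 for the latter.
Terminal payoffs: V(3,0)=0.0000, V(3,1)=0.0000, V(3,2)=25.0000, V(3,3)=25.0000
  t=2,j=0: stock 77.6314 → up 115.6708 (V=0.0000), down 55.1183 (V=0.0000). Price 0.0000; hedge Δ=0.0000, bond B=0.0000.
  t=2,j=1: stock 162.9166 → up 242.7457 (V=25.0000), down 115.6708 (V=0.0000). Price 10.7836; hedge Δ=0.1967, bond B=-21.2677.
  t=2,j=2: stock 341.8954 → up 509.4241 (V=25.0000), down 242.7457 (V=25.0000). Price 23.3645; hedge Δ=0.0000, bond B=23.3645.
  t=1,j=0: stock 109.3400 → up 162.9166 (V=10.7836), down 77.6314 (V=0.0000). Price 4.6514; hedge Δ=0.1264, bond B=-9.1737.
  t=1,j=1: stock 229.4600 → up 341.8954 (V=23.3645), down 162.9166 (V=10.7836). Price 15.5048; hedge Δ=0.0703, bond B=-0.6245.
  t=0,j=0: stock 154.0000 → up 229.4600 (V=15.5048), down 109.3400 (V=4.6514). Price 9.0287; hedge Δ=0.0904, bond B=-4.8859.
The time-0 hedge costs 9.0287, which is the no-arbitrage price.

(0,0): Delta=0.0904 Bond=-4.8859
(1,0): Delta=0.1264 Bond=-9.1737
(1,1): Delta=0.0703 Bond=-0.6245
(2,0): Delta=0.0000 Bond=0.0000
(2,1): Delta=0.1967 Bond=-21.2677
(2,2): Delta=0.0000 Bond=23.3645
V0=9.0287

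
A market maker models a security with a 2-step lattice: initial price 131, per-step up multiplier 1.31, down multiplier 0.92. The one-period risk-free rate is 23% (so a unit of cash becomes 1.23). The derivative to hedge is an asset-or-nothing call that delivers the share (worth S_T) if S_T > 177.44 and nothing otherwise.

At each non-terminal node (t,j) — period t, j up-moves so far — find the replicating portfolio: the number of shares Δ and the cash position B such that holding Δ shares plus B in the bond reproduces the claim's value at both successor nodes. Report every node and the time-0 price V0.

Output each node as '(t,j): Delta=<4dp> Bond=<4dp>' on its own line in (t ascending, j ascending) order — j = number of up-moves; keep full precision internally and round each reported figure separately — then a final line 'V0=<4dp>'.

Risk-neutral probability p* = (R−d)/(u−d) = (1.23−0.92)/(1.31−0.92) = 0.7949.
Terminal payoffs: V(2,0)=0.0000, V(2,1)=0.0000, V(2,2)=224.8091
  t=1,j=0: stock 120.5200 → up 157.8812 (V=0.0000), down 110.8784 (V=0.0000). Price 0.0000; hedge Δ=0.0000, bond B=0.0000.
  t=1,j=1: stock 171.6100 → up 224.8091 (V=224.8091), down 157.8812 (V=0.0000). Price 145.2800; hedge Δ=3.3590, bond B=-431.1536.
  t=0,j=0: stock 131.0000 → up 171.6100 (V=145.2800), down 120.5200 (V=0.0000). Price 93.8854; hedge Δ=2.8436, bond B=-278.6275.
Root portfolio cost Δ·131+B reproduces V0=93.8854.

(0,0): Delta=2.8436 Bond=-278.6275
(1,0): Delta=0.0000 Bond=0.0000
(1,1): Delta=3.3590 Bond=-431.1536
V0=93.8854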